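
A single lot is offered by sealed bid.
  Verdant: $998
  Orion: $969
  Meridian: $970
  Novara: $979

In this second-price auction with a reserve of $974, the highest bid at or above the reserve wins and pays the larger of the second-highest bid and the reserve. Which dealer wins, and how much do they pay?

Bids ranked: 998 (Verdant) > 979 (Novara) > 970 (Meridian) > 969 (Orion)
Highest eligible bid: Verdant at $998.
max(second-highest $979, reserve $974) = $979; the reserve does not bind.

Verdant pays $979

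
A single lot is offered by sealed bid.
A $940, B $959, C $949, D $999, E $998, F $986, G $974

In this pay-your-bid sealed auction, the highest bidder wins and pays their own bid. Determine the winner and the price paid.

D pays $999

Rule: the highest bidder wins and pays their own bid.
Bids ranked: 999 (D) > 998 (E) > 986 (F) > 974 (G) > 959 (B) > 949 (C) > …
First-price: D pays what they bid, $999.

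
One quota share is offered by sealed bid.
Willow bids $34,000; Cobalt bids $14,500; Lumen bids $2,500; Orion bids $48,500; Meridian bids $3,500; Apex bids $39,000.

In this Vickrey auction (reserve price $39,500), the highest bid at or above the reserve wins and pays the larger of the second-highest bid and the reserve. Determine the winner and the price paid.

Sorting bids: 48,500 (Orion) > 39,000 (Apex) > 34,000 (Willow) > 14,500 (Cobalt) > 3,500 (Meridian) > 2,500 (Lumen)
Highest eligible bid: Orion at $48,500.
Second-highest bid $39,000 is below the reserve $39,500, so the reserve binds → payment $39,500.

Orion pays $39,500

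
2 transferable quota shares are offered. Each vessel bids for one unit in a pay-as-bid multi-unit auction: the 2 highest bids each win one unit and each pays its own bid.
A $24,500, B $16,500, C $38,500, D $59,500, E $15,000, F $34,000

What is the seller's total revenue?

Sorting: 59,500 (D), 38,500 (C), 34,000 (F), 24,500 (A), …
The 2 highest are D, C.
Total revenue = 59,500 + 38,500 = $98,000.

Total revenue: $98,000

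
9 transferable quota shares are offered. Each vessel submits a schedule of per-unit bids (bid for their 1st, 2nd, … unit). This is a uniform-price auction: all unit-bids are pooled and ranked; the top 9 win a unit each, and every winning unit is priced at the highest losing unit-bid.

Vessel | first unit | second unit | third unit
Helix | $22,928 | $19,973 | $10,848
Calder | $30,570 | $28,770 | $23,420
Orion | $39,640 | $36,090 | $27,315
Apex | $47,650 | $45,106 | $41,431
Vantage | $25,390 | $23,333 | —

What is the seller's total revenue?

Pooled unit-bids ranked (top 9): 47,650 (Apex-1), 45,106 (Apex-2), 41,431 (Apex-3), 39,640 (Orion-1), 36,090 (Orion-2), 30,570 (Calder-1), 28,770 (Calder-2), 27,315 (Orion-3), 25,390 (Vantage-1)
The (k+1)-th unit-bid is $23,420.
Allocation: Apex 3, Calder 2, Orion 3, Vantage 1. Every unit priced at $23,420.
Revenue = 9 × 23,420 = $210,780.

Total revenue: $210,780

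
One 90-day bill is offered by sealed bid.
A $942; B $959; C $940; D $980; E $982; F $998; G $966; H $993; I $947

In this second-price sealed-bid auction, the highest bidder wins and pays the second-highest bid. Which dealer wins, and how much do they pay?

F pays $993

Sorting bids: 998 (F) > 993 (H) > 982 (E) > 980 (D) > 966 (G) > 959 (B) > …
Second-price: F pays H's bid of $993.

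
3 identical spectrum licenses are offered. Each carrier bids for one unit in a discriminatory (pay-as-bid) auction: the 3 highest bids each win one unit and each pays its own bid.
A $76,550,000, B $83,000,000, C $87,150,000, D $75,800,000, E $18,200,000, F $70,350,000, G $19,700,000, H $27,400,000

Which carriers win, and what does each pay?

C $87,150,000, B $83,000,000, A $76,550,000

Bids ranked high→low: 87,150,000 (C), 83,000,000 (B), 76,550,000 (A), 75,800,000 (D), 70,350,000 (F), …
Winners (3 units): C, B, A.
Each winner pays its own bid: C $87,150,000, B $83,000,000, A $76,550,000.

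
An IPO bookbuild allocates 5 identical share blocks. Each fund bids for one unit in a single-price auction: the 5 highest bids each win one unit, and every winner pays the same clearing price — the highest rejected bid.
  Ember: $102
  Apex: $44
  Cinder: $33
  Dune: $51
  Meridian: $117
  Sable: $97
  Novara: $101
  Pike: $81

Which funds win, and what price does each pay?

Meridian, Ember, Novara, Sable, Pike; each pays $51

Bids ranked high→low: 117 (Meridian), 102 (Ember), 101 (Novara), 97 (Sable), 81 (Pike), 51 (Dune), 44 (Apex), …
Winners (5 units): Meridian, Ember, Novara, Sable, Pike.
Clearing price = highest rejected bid = $51.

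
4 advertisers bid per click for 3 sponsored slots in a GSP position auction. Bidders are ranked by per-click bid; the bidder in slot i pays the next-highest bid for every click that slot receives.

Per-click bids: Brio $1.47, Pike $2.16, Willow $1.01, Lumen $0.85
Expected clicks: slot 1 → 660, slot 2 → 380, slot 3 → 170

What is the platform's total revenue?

Total revenue: $1498.50

Sorting advertisers: $2.16 (Pike) > $1.47 (Brio) > $1.01 (Willow) > $0.85 (Lumen)
Slot 1: Pike pays $1.47 × 660 = $970.20
Slot 2: Brio pays $1.01 × 380 = $383.80
Slot 3: Willow pays $0.85 × 170 = $144.50
Total = $1498.50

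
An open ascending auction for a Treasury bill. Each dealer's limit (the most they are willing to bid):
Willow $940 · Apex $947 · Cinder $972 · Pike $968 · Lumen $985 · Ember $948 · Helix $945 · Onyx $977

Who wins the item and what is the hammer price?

Lumen wins at $977

Rule: the price rises until one bidder remains; the winner pays the price at which the last rival dropped out.
Limits in order: 985 (Lumen) > 977 (Onyx) > 972 (Cinder) > 968 (Pike) > 948 (Ember) > 947 (Apex) > …
Onyx is the last rival to drop out, at $977; Lumen remains and wins at that price.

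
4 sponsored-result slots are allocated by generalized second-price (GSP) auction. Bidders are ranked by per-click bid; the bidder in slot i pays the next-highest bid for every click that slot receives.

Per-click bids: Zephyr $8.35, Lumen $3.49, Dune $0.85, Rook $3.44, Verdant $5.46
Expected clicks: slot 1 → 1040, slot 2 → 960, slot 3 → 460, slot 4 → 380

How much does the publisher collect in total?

Total revenue: $10934.20

Ranked by bid: $8.35 (Zephyr) > $5.46 (Verdant) > $3.49 (Lumen) > $3.44 (Rook) > $0.85 (Dune)
Slot 1: Zephyr pays $5.46 × 1040 = $5678.40
Slot 2: Verdant pays $3.49 × 960 = $3350.40
Slot 3: Lumen pays $3.44 × 460 = $1582.40
Slot 4: Rook pays $0.85 × 380 = $323.00
Total = $10934.20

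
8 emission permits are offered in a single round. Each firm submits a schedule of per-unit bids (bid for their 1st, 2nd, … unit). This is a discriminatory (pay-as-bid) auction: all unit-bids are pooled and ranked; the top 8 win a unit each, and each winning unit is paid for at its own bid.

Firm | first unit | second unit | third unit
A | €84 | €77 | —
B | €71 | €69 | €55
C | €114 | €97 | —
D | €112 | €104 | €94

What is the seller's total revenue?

All unit-bids, highest first — top 8: 114 (C-1), 112 (D-1), 104 (D-2), 97 (C-2), 94 (D-3), 84 (A-1), 77 (A-2), 71 (B-1)
Next rejected bid: €69 (not a price — pay-as-bid).
Each winning unit pays its own bid.
Revenue = 114 + 112 + 104 + 97 + 94 + 84 + 77 + 71 = €753.

Total revenue: €753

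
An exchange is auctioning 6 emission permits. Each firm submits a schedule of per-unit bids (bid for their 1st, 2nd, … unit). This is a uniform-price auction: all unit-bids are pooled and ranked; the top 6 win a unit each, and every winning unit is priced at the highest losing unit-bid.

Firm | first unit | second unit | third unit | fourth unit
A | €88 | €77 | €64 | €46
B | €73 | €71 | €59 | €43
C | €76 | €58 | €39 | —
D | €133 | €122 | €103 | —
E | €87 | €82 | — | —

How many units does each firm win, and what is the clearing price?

Pooled unit-bids ranked (top 6): 133 (D-1), 122 (D-2), 103 (D-3), 88 (A-1), 87 (E-1), 82 (E-2)
First bid not allocated: €77.
Allocation: A 1, D 3, E 2.

A 1, D 3, E 2; clearing price €77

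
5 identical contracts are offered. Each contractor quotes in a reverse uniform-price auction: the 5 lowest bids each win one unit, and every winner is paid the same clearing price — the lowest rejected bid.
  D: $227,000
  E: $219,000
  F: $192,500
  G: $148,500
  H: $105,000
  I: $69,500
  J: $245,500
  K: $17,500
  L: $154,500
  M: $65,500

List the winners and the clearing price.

K, M, I, H, G; each is paid $154,500

Ordering the bids: 17,500 (K), 65,500 (M), 69,500 (I), 105,000 (H), 148,500 (G), 154,500 (L), 192,500 (F), …
Winners (5 units): K, M, I, H, G.
First losing bid is L's $154,500, which sets the uniform price.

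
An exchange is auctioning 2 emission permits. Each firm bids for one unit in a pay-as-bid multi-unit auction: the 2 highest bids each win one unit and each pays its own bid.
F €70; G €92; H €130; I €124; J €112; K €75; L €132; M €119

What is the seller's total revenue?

Total revenue: €262

Sorting: 132 (L), 130 (H), 124 (I), 119 (M), …
Winners (2 units): L, H.
Total revenue = 132 + 130 = €262.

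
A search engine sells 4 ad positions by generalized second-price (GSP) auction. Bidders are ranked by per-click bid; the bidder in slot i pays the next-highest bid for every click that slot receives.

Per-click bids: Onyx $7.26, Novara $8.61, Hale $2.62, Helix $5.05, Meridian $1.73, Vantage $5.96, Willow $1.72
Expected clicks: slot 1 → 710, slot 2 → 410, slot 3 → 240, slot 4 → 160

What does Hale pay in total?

Hale pays $0.00

Sorting advertisers: $8.61 (Novara) > $7.26 (Onyx) > $5.96 (Vantage) > $5.05 (Helix) > $2.62 (Hale) > …
Hale ranks below slot 4 → no slot, pays nothing.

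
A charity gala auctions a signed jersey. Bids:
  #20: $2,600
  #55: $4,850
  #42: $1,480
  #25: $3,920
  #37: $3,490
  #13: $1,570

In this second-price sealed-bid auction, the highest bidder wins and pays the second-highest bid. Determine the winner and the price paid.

Second-price sealed-bid auction: the highest bidder wins and pays the second-highest bid.
Sorting bids: 4,850 (#55) > 3,920 (#25) > 3,490 (#37) > 2,600 (#20) > 1,570 (#13) > 1,480 (#42)
#55 wins with the highest bid; price is set by the runner-up at $3,920.

#55 pays $3,920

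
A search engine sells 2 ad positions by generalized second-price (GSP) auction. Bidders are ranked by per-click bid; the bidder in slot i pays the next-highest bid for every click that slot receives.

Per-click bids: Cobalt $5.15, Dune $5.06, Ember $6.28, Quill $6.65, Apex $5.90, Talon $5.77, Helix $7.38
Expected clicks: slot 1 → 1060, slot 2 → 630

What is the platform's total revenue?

Ranked by bid: $7.38 (Helix) > $6.65 (Quill) > $6.28 (Ember) > …
Slot 1: Helix pays $6.65 × 1060 = $7049.00
Slot 2: Quill pays $6.28 × 630 = $3956.40
Total = $11005.40

Total revenue: $11005.40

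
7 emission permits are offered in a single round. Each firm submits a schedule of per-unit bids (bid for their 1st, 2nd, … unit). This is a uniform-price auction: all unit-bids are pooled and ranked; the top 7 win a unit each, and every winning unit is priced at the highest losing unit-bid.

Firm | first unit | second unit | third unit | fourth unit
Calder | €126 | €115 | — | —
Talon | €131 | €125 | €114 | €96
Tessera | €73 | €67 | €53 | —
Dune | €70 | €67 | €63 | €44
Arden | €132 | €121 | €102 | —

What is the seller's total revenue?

Pooled unit-bids ranked (top 7): 132 (Arden-1), 131 (Talon-1), 126 (Calder-1), 125 (Talon-2), 121 (Arden-2), 115 (Calder-2), 114 (Talon-3)
First bid not allocated: €102.
Allocation: Arden 2, Calder 2, Talon 3. Every unit priced at €102.
Revenue = 7 × 102 = €714.

Total revenue: €714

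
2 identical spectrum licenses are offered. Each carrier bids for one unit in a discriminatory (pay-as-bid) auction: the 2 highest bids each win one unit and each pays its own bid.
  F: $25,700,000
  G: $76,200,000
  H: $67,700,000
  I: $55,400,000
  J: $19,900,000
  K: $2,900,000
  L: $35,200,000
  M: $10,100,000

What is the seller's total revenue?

Total revenue: $143,900,000

Sorting: 76,200,000 (G), 67,700,000 (H), 55,400,000 (I), 35,200,000 (L), …
The 2 highest are G, H.
Total revenue = 76,200,000 + 67,700,000 = $143,900,000.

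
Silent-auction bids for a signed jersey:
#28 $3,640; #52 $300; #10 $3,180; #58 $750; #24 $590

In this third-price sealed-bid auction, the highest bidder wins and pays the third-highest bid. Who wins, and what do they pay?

Bids in order: 3,640 (#28) > 3,180 (#10) > 750 (#58) > 590 (#24) > 300 (#52)
#28 wins; payment is bid #3 in the ranking = $750.

#28 pays $750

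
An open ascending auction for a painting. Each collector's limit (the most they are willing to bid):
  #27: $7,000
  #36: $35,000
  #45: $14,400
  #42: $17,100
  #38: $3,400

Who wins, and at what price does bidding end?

#36 wins at $17,100

Limits in order: 35,000 (#36) > 17,100 (#42) > 14,400 (#45) > 7,000 (#27) > 3,400 (#38)
Bidding ends when #42 exits at $17,100; #36 takes it.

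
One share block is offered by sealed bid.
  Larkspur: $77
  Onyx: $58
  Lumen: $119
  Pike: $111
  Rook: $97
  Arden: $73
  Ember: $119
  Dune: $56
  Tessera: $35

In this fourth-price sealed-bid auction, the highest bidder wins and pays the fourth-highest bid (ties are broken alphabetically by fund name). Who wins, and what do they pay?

Fourth-price sealed-bid auction: the highest bidder wins and pays the fourth-highest bid.
Sorting bids: 119 (Ember) > 119 (Lumen) > 111 (Pike) > 97 (Rook) > 77 (Larkspur) > 73 (Arden) > …
Ember and Lumen tie at $119; tie-break gives it to Ember.
Ember wins; payment is bid #4 in the ranking = $97.

Ember pays $97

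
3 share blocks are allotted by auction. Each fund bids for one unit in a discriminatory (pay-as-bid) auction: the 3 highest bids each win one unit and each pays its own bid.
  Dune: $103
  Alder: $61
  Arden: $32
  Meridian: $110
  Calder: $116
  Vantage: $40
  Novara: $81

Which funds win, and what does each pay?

Ordering the bids: 116 (Calder), 110 (Meridian), 103 (Dune), 81 (Novara), 61 (Alder), …
Winners (3 units): Calder, Meridian, Dune.
Each winner pays its own bid: Calder $116, Meridian $110, Dune $103.

Calder $116, Meridian $110, Dune $103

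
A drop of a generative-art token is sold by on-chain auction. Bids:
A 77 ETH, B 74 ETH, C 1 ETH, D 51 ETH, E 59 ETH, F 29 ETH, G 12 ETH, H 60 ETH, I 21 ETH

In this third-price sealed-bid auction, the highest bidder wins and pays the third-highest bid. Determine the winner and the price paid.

Bids in order: 77 (A) > 74 (B) > 60 (H) > 59 (E) > 51 (D) > 29 (F) > …
A is highest; pays the third-highest bid, 60 ETH.

A pays 60 ETH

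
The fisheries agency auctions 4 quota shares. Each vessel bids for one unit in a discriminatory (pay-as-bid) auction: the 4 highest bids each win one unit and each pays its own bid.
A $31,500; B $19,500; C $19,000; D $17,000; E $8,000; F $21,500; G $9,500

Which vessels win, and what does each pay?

Bids ranked high→low: 31,500 (A), 21,500 (F), 19,500 (B), 19,000 (C), 17,000 (D), 9,500 (G), …
The 4 highest are A, F, B, C.
Each winner pays its own bid: A $31,500, F $21,500, B $19,500, C $19,000.

A $31,500, F $21,500, B $19,500, C $19,000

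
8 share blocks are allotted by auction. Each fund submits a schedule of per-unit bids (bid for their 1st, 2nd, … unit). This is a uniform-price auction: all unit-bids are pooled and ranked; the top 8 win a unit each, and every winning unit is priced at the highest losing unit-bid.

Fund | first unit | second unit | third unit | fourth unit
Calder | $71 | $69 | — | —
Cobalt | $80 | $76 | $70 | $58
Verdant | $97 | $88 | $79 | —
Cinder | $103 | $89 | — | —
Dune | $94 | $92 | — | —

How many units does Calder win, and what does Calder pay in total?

Calder: 0 units, pays $0

Merging the schedules and taking the best 8: 103 (Cinder-1), 97 (Verdant-1), 94 (Dune-1), 92 (Dune-2), 89 (Cinder-2), 88 (Verdant-2), 80 (Cobalt-1), 79 (Verdant-3)
The (k+1)-th unit-bid is $76.
Calder wins 0 unit(s) at $76 each.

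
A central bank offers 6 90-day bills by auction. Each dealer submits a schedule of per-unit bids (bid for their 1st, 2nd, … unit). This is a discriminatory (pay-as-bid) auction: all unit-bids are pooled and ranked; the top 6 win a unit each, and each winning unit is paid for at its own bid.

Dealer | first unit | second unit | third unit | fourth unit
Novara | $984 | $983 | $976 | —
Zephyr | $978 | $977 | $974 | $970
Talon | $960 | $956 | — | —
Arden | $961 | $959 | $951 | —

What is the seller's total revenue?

Pooled unit-bids ranked (top 6): 984 (Novara-1), 983 (Novara-2), 978 (Zephyr-1), 977 (Zephyr-2), 976 (Novara-3), 974 (Zephyr-3)
Next rejected bid: $970 (not a price — pay-as-bid).
Each winning unit pays its own bid.
Revenue = 984 + 983 + 978 + 977 + 976 + 974 = $5,872.

Total revenue: $5,872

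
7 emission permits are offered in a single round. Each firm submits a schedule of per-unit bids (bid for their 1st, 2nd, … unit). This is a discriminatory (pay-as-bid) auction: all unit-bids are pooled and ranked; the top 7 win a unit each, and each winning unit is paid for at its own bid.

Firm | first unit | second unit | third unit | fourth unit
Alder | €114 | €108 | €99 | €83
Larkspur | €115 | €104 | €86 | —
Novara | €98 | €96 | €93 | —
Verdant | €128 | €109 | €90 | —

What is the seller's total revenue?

Total revenue: €777

Merging the schedules and taking the best 7: 128 (Verdant-1), 115 (Larkspur-1), 114 (Alder-1), 109 (Verdant-2), 108 (Alder-2), 104 (Larkspur-2), 99 (Alder-3)
Next rejected bid: €98 (not a price — pay-as-bid).
Each winning unit pays its own bid.
Revenue = 128 + 115 + 114 + 109 + 108 + 104 + 99 = €777.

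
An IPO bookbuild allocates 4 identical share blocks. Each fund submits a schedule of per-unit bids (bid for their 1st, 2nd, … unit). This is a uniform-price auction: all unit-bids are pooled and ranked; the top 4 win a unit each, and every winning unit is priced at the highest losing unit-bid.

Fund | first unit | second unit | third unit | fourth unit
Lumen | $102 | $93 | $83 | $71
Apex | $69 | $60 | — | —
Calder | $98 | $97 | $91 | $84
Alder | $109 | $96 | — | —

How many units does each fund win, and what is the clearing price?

Alder 1, Calder 2, Lumen 1; clearing price $96

Pooled unit-bids ranked (top 4): 109 (Alder-1), 102 (Lumen-1), 98 (Calder-1), 97 (Calder-2)
First bid not allocated: $96.
Allocation: Alder 1, Calder 2, Lumen 1.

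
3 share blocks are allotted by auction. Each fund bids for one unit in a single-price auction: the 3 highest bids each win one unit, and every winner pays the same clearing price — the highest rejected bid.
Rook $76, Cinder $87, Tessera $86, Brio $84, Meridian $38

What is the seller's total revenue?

Total revenue: $228

Bids ranked high→low: 87 (Cinder), 86 (Tessera), 84 (Brio), 76 (Rook), 38 (Meridian)
Winners (3 units): Cinder, Tessera, Brio.
Highest unsuccessful bid: $76 → clearing price.
Total revenue = 3 × $76 = $228.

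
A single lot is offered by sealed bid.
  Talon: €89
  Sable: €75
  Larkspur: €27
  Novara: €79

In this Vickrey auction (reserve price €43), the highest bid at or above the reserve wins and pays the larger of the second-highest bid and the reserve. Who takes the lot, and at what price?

Talon pays €79

Sorting bids: 89 (Talon) > 79 (Novara) > 75 (Sable) > 27 (Larkspur)
Talon has the top bid at or above the reserve (€89).
max(second-highest €79, reserve €43) = €79; the reserve does not bind.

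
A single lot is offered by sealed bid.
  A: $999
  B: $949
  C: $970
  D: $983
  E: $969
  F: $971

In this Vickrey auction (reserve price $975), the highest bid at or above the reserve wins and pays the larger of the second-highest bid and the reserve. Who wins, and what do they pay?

A pays $983

Vickrey auction (reserve price $975): the highest bid at or above the reserve wins and pays the larger of the second-highest bid and the reserve.
Bids in order: 999 (A) > 983 (D) > 971 (F) > 970 (C) > 969 (E) > 949 (B)
A has the top bid at or above the reserve ($999).
max(second-highest $983, reserve $975) = $983; the reserve does not bind.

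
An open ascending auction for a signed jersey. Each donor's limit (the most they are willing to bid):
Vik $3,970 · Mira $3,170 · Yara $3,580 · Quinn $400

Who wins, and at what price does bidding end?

Limits in order: 3,970 (Vik) > 3,580 (Yara) > 3,170 (Mira) > 400 (Quinn)
Bidding ends when Yara exits at $3,580; Vik takes it.

Vik wins at $3,580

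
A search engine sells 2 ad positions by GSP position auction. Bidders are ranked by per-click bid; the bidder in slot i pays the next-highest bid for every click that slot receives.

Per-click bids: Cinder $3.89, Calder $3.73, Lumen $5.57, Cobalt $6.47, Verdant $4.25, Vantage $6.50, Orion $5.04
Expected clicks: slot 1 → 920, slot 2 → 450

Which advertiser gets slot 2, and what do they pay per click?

Cobalt; $5.57 per click

Sorting advertisers: $6.50 (Vantage) > $6.47 (Cobalt) > $5.57 (Lumen) > …
Slot 2 goes to the second-ranked bidder, Cobalt, who pays the next bid down: $5.57/click.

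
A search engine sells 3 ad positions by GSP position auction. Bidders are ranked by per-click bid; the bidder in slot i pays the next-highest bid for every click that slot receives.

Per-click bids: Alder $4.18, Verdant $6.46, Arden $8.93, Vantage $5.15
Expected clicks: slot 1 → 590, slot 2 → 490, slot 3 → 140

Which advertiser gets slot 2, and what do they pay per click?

Sorting advertisers: $8.93 (Arden) > $6.46 (Verdant) > $5.15 (Vantage) > $4.18 (Alder)
Slot 2 goes to the second-ranked bidder, Verdant, who pays the next bid down: $5.15/click.

Verdant; $5.15 per click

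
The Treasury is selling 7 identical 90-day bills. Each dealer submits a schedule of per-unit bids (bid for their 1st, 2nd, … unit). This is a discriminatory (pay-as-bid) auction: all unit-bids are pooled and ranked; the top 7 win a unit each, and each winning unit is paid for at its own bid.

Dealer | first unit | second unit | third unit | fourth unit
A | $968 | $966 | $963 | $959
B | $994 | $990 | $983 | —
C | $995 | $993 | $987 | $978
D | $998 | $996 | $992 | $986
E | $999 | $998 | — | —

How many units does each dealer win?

B 1, C 2, D 2, E 2

Pooled unit-bids ranked (top 7): 999 (E-1), 998 (D-1), 998 (E-2), 996 (D-2), 995 (C-1), 994 (B-1), 993 (C-2)
Next rejected bid: $992 (not a price — pay-as-bid).
Allocation: B 1, C 2, D 2, E 2.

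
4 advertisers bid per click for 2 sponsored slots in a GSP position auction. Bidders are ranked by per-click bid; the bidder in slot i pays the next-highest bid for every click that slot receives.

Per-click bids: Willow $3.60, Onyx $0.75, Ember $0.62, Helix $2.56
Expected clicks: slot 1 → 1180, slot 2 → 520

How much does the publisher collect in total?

Total revenue: $3410.80

Ranked by bid: $3.60 (Willow) > $2.56 (Helix) > $0.75 (Onyx) > …
Slot 1: Willow pays $2.56 × 1180 = $3020.80
Slot 2: Helix pays $0.75 × 520 = $390.00
Total = $3410.80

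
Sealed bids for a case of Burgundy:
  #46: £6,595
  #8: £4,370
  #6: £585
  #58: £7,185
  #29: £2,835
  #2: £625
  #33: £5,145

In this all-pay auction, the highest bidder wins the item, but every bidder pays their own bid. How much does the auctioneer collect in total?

Rule: the highest bidder wins the item, but every bidder pays their own bid.
Bids in order: 7,185 (#58) > 6,595 (#46) > 5,145 (#33) > 4,370 (#8) > 2,835 (#29) > 625 (#2) > …
#58 wins with the top bid; all bids are sunk regardless.
Every bidder forfeits their bid regardless of winning.
Revenue = 6,595 + 4,370 + 585 + 7,185 + 2,835 + 625 + 5,145 = £27,340.

Total revenue: £27,340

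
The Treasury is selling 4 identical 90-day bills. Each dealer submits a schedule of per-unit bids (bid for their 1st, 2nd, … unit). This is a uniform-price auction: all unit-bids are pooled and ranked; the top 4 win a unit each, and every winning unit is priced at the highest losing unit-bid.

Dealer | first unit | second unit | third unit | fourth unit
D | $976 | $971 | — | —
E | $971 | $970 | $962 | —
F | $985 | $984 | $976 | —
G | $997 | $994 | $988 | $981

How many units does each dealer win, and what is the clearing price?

F 1, G 3; clearing price $984

Merging the schedules and taking the best 4: 997 (G-1), 994 (G-2), 988 (G-3), 985 (F-1)
The (k+1)-th unit-bid is $984.
Allocation: F 1, G 3.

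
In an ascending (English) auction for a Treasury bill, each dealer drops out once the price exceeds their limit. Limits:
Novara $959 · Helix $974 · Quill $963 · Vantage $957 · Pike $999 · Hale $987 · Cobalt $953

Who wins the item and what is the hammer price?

Pike wins at $987

Rule: the price rises until one bidder remains; the winner pays the price at which the last rival dropped out.
Sorting limits: 999 (Pike) > 987 (Hale) > 974 (Helix) > 963 (Quill) > 959 (Novara) > 957 (Vantage) > …
Hale is the last rival to drop out, at $987; Pike remains and wins at that price.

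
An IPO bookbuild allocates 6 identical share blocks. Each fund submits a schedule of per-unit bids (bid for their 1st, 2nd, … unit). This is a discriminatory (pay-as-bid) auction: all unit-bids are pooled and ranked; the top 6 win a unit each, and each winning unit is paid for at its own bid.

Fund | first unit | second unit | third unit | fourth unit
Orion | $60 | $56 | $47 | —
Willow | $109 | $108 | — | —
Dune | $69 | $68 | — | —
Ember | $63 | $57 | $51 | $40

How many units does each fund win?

Merging the schedules and taking the best 6: 109 (Willow-1), 108 (Willow-2), 69 (Dune-1), 68 (Dune-2), 63 (Ember-1), 60 (Orion-1)
Next rejected bid: $57 (not a price — pay-as-bid).
Allocation: Dune 2, Ember 1, Orion 1, Willow 2.

Dune 2, Ember 1, Orion 1, Willow 2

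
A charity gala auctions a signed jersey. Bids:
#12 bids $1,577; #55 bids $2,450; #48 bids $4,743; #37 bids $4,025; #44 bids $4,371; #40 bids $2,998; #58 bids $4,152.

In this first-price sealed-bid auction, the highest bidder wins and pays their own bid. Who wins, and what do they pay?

#48 pays $4,743

Sorting bids: 4,743 (#48) > 4,371 (#44) > 4,152 (#58) > 4,025 (#37) > 2,998 (#40) > 2,450 (#55) > …
#48 has the highest bid and pays exactly that: $4,743.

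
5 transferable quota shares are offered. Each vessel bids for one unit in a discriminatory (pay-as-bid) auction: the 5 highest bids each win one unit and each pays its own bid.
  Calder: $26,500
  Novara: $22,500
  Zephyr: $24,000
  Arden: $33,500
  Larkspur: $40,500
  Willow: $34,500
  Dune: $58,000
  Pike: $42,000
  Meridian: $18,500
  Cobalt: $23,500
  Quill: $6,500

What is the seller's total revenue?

Total revenue: $208,500

Sorting: 58,000 (Dune), 42,000 (Pike), 40,500 (Larkspur), 34,500 (Willow), 33,500 (Arden), 26,500 (Calder), 24,000 (Zephyr), …
The 5 highest are Dune, Pike, Larkspur, Willow, Arden.
Total revenue = 58,000 + 42,000 + 40,500 + 34,500 + 33,500 = $208,500.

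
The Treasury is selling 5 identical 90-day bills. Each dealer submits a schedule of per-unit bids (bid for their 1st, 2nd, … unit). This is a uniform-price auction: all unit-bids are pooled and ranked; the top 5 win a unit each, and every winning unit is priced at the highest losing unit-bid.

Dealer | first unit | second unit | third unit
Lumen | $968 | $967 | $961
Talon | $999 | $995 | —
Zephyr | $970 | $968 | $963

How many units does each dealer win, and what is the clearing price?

Pooled unit-bids ranked (top 5): 999 (Talon-1), 995 (Talon-2), 970 (Zephyr-1), 968 (Lumen-1), 968 (Zephyr-2)
First bid not allocated: $967.
Allocation: Lumen 1, Talon 2, Zephyr 2.

Lumen 1, Talon 2, Zephyr 2; clearing price $967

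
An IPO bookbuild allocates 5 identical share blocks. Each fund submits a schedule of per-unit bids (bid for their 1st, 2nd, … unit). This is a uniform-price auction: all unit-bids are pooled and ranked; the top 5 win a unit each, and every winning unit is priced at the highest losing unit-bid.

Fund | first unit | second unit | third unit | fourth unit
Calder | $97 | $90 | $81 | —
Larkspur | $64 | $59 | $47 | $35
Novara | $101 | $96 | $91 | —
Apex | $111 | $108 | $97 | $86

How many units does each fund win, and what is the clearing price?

Apex 3, Calder 1, Novara 1; clearing price $96

All unit-bids, highest first — top 5: 111 (Apex-1), 108 (Apex-2), 101 (Novara-1), 97 (Calder-1), 97 (Apex-3)
Highest rejected unit-bid = $96.
Allocation: Apex 3, Calder 1, Novara 1.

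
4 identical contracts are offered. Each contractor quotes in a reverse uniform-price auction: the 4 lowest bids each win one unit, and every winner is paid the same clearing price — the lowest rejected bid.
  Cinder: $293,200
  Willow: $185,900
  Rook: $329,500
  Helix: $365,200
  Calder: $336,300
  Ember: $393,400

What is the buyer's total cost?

Total cost: $1,460,800

Sorting: 185,900 (Willow), 293,200 (Cinder), 329,500 (Rook), 336,300 (Calder), 365,200 (Helix), 393,400 (Ember)
Lowest 4: Willow, Cinder, Rook, Calder.
Clearing price = lowest rejected bid = $365,200.
Total cost = 4 × $365,200 = $1,460,800.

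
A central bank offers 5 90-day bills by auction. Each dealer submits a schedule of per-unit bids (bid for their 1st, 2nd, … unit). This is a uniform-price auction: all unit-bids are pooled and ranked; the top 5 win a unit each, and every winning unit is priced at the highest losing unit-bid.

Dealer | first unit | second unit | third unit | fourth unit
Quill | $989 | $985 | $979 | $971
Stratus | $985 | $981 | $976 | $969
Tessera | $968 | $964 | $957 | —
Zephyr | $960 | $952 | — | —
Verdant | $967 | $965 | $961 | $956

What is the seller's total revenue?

All unit-bids, highest first — top 5: 989 (Quill-1), 985 (Quill-2), 985 (Stratus-1), 981 (Stratus-2), 979 (Quill-3)
The (k+1)-th unit-bid is $976.
Allocation: Quill 3, Stratus 2. Every unit priced at $976.
Revenue = 5 × 976 = $4,880.

Total revenue: $4,880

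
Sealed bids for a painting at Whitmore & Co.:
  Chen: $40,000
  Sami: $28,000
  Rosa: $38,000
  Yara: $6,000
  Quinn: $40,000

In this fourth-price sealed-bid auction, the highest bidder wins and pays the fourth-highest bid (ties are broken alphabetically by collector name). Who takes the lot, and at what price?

Chen pays $28,000

Sorting bids: 40,000 (Chen) > 40,000 (Quinn) > 38,000 (Rosa) > 28,000 (Sami) > 6,000 (Yara)
Tie at $40,000 → Chen wins by tie-break.
Chen is highest; pays the fourth-highest bid, $28,000.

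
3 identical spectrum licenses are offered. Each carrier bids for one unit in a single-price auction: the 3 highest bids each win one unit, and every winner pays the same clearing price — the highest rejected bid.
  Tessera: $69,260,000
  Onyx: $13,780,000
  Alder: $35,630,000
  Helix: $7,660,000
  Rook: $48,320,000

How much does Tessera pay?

Tessera pays $13,780,000

Ordering the bids: 69,260,000 (Tessera), 48,320,000 (Rook), 35,630,000 (Alder), 13,780,000 (Onyx), 7,660,000 (Helix)
The 3 highest are Tessera, Rook, Alder.
Clearing price = highest rejected bid = $13,780,000.
Tessera wins → pays $13,780,000.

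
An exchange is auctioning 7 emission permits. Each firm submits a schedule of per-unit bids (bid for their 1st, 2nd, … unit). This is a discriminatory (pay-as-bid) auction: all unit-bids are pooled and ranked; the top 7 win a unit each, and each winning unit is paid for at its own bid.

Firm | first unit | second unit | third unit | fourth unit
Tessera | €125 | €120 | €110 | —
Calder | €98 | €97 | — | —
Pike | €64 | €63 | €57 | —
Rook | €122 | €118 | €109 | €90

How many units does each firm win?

Pooled unit-bids ranked (top 7): 125 (Tessera-1), 122 (Rook-1), 120 (Tessera-2), 118 (Rook-2), 110 (Tessera-3), 109 (Rook-3), 98 (Calder-1)
Next rejected bid: €97 (not a price — pay-as-bid).
Allocation: Calder 1, Rook 3, Tessera 3.

Calder 1, Rook 3, Tessera 3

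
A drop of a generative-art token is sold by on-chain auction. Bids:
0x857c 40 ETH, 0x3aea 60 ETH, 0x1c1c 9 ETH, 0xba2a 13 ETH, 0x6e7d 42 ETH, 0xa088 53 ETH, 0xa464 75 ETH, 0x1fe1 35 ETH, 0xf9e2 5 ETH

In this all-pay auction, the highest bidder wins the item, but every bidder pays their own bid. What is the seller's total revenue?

Total revenue: 332 ETH

Bids in order: 75 (0xa464) > 60 (0x3aea) > 53 (0xa088) > 42 (0x6e7d) > 40 (0x857c) > 35 (0x1fe1) > …
Every bidder forfeits their bid regardless of winning.
Revenue = 40 + 60 + 9 + 13 + 42 + 53 + 75 + 35 + 5 = 332 ETH.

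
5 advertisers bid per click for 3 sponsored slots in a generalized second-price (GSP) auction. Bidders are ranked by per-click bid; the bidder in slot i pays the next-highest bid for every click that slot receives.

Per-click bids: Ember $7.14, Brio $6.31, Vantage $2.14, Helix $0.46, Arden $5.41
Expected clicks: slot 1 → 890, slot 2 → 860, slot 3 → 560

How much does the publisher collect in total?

Sorting advertisers: $7.14 (Ember) > $6.31 (Brio) > $5.41 (Arden) > $2.14 (Vantage) > …
Slot 1: Ember pays $6.31 × 890 = $5615.90
Slot 2: Brio pays $5.41 × 860 = $4652.60
Slot 3: Arden pays $2.14 × 560 = $1198.40
Total = $11466.90

Total revenue: $11466.90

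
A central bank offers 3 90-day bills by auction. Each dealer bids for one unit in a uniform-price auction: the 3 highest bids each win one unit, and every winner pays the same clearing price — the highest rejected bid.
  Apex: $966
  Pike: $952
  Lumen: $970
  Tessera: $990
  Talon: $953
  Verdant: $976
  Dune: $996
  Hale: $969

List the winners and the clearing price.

Dune, Tessera, Verdant; each pays $970

Sorting: 996 (Dune), 990 (Tessera), 976 (Verdant), 970 (Lumen), 969 (Hale), …
The 3 highest are Dune, Tessera, Verdant.
Highest unsuccessful bid: $970 → clearing price.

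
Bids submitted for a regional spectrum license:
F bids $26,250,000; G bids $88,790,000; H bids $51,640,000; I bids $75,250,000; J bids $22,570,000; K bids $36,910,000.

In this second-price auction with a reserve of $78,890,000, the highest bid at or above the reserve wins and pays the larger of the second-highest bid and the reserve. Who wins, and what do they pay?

Bids ranked: 88,790,000 (G) > 75,250,000 (I) > 51,640,000 (H) > 36,910,000 (K) > 26,250,000 (F) > 22,570,000 (J)
G has the top bid at or above the reserve ($88,790,000).
Second-highest bid $75,250,000 is below the reserve $78,890,000, so the reserve binds → payment $78,890,000.

G pays $78,890,000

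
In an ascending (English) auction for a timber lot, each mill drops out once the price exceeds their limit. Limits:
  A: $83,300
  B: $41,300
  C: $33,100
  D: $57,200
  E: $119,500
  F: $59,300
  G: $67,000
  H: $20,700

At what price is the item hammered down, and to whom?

Limits ranked: 119,500 (E) > 83,300 (A) > 67,000 (G) > 59,300 (F) > 57,200 (D) > 41,300 (B) > …
A is the last rival to drop out, at $83,300; E remains and wins at that price.

E wins at $83,300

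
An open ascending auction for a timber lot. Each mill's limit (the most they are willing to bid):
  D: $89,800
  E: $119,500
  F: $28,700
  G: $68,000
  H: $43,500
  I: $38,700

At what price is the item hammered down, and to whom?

Sorting limits: 119,500 (E) > 89,800 (D) > 68,000 (G) > 43,500 (H) > 38,700 (I) > 28,700 (F)
Bidding ends when D exits at $89,800; E takes it.

E wins at $89,800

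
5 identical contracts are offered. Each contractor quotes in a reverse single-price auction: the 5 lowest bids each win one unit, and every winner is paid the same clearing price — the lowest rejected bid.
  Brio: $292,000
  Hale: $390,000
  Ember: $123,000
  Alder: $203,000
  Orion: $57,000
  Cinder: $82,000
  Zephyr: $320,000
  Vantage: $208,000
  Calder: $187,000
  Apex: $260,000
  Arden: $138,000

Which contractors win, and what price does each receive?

Orion, Cinder, Ember, Arden, Calder; each is paid $203,000

Bids ranked low→high: 57,000 (Orion), 82,000 (Cinder), 123,000 (Ember), 138,000 (Arden), 187,000 (Calder), 203,000 (Alder), 208,000 (Vantage), …
The 5 lowest are Orion, Cinder, Ember, Arden, Calder.
First losing bid is Alder's $203,000, which sets the uniform price.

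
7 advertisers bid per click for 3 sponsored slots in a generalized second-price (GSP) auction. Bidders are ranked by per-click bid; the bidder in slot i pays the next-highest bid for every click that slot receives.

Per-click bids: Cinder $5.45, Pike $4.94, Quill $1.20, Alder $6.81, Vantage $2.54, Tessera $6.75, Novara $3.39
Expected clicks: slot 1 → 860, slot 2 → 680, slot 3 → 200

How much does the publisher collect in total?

Ranked by bid: $6.81 (Alder) > $6.75 (Tessera) > $5.45 (Cinder) > $4.94 (Pike) > …
Slot 1: Alder pays $6.75 × 860 = $5805.00
Slot 2: Tessera pays $5.45 × 680 = $3706.00
Slot 3: Cinder pays $4.94 × 200 = $988.00
Total = $10499.00

Total revenue: $10499.00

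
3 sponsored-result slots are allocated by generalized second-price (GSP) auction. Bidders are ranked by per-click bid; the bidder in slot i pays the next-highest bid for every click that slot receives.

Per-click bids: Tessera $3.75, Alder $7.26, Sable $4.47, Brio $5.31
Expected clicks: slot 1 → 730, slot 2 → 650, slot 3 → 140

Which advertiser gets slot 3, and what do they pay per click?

Sable; $3.75 per click

Ranked by bid: $7.26 (Alder) > $5.31 (Brio) > $4.47 (Sable) > $3.75 (Tessera)
Slot 3 goes to the third-ranked bidder, Sable, who pays the next bid down: $3.75/click.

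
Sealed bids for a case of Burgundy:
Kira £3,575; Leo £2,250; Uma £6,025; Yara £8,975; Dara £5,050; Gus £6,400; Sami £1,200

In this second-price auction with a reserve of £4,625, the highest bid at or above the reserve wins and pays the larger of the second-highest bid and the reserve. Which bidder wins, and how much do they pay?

Sorting bids: 8,975 (Yara) > 6,400 (Gus) > 6,025 (Uma) > 5,050 (Dara) > 3,575 (Kira) > 2,250 (Leo) > …
Highest eligible bid: Yara at £8,975.
Second-highest bid £6,400 exceeds the reserve £4,625 → payment £6,400.

Yara pays £6,400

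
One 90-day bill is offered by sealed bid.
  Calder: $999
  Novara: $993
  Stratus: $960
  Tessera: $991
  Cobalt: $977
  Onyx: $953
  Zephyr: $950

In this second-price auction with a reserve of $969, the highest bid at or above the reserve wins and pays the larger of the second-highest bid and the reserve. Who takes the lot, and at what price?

Bids ranked: 999 (Calder) > 993 (Novara) > 991 (Tessera) > 977 (Cobalt) > 960 (Stratus) > 953 (Onyx) > …
Calder has the top bid at or above the reserve ($999).
Second-highest bid $993 exceeds the reserve $969 → payment $993.

Calder pays $993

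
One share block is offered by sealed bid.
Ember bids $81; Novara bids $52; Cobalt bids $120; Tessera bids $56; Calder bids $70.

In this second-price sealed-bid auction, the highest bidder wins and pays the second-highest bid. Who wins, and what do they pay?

Cobalt pays $81

Rule: the highest bidder wins and pays the second-highest bid.
Sorting bids: 120 (Cobalt) > 81 (Ember) > 70 (Calder) > 56 (Tessera) > 52 (Novara)
Second-price: Cobalt pays Ember's bid of $81.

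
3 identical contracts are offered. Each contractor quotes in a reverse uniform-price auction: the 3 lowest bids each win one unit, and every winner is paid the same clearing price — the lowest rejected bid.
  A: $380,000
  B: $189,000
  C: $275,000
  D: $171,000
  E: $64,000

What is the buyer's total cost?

Sorting: 64,000 (E), 171,000 (D), 189,000 (B), 275,000 (C), 380,000 (A)
The 3 lowest are E, D, B.
Clearing price = lowest rejected bid = $275,000.
Total cost = 3 × $275,000 = $825,000.

Total cost: $825,000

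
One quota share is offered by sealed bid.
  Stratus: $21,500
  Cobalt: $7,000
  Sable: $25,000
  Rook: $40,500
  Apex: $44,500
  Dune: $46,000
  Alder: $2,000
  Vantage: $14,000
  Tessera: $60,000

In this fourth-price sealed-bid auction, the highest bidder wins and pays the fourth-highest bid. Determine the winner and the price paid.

Sorting bids: 60,000 (Tessera) > 46,000 (Dune) > 44,500 (Apex) > 40,500 (Rook) > 25,000 (Sable) > 21,500 (Stratus) > …
Tessera wins; payment is bid #4 in the ranking = $40,500.

Tessera pays $40,500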